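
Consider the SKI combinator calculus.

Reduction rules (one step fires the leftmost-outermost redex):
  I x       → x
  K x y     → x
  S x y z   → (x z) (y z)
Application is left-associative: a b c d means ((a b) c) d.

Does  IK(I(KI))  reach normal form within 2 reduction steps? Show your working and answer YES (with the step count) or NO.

Answer: YES — reaches normal form K(KI) in 2 ≤ 2 steps

Working:
  start: IK(I(KI))
  step 1: K(I(KI))
  step 2: K(KI)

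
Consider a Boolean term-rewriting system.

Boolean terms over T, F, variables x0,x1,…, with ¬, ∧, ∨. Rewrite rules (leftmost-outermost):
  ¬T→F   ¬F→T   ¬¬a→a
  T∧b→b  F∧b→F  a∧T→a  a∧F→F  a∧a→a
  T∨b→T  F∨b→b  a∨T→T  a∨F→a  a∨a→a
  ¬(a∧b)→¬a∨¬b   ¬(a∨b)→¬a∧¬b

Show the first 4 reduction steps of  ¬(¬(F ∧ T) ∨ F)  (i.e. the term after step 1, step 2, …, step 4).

  start: ¬(¬(F ∧ T) ∨ F)
  →1  ¬¬(F ∧ T) ∧ ¬F
  →2  (F ∧ T) ∧ ¬F
  →3  F ∧ ¬F
  →4  F

Answer: after 4 steps: F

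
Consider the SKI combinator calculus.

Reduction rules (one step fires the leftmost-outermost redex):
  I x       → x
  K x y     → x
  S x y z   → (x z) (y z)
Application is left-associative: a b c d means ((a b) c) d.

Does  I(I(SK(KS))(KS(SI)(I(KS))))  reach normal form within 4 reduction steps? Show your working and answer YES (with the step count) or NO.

Answer: NO — after 4 steps the term is KS(SI)(I(KS)), not yet normal

Derivation:
  start: I(I(SK(KS))(KS(SI)(I(KS))))
  [1] I(SK(KS))(KS(SI)(I(KS)))
  [2] SK(KS)(KS(SI)(I(KS)))
  [3] K(KS(SI)(I(KS)))(KS(KS(SI)(I(KS))))
  [4] KS(SI)(I(KS))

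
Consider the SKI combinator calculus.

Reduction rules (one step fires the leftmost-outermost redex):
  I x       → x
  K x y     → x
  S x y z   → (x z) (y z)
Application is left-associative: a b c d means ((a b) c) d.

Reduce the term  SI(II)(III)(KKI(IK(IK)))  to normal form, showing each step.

Answer: normal form = K(KK)  (in 13 steps)

Derivation:
  start: SI(II)(III)(KKI(IK(IK)))
  step 1: I(III)(II(III))(KKI(IK(IK)))
  step 2: III(II(III))(KKI(IK(IK)))
  step 3: II(II(III))(KKI(IK(IK)))
  step 4: I(II(III))(KKI(IK(IK)))
  step 5: II(III)(KKI(IK(IK)))
  step 6: I(III)(KKI(IK(IK)))
  step 7: III(KKI(IK(IK)))
  step 8: II(KKI(IK(IK)))
  step 9: I(KKI(IK(IK)))
  step 10: KKI(IK(IK))
  step 11: K(IK(IK))
  step 12: K(K(IK))
  step 13: K(KK)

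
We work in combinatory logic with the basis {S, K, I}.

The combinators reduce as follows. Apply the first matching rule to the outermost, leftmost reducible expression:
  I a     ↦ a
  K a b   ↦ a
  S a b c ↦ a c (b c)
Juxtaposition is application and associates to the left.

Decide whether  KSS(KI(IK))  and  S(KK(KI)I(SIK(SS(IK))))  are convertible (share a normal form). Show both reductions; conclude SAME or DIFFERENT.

Term A:
  start: KSS(KI(IK))
  [1] S(KI(IK))
  [2] SI

Term B:
  start: S(KK(KI)I(SIK(SS(IK))))
  [1] S(KI(SIK(SS(IK))))
  [2] SI

Answer: SAME — A ⇓ SI, B ⇓ SI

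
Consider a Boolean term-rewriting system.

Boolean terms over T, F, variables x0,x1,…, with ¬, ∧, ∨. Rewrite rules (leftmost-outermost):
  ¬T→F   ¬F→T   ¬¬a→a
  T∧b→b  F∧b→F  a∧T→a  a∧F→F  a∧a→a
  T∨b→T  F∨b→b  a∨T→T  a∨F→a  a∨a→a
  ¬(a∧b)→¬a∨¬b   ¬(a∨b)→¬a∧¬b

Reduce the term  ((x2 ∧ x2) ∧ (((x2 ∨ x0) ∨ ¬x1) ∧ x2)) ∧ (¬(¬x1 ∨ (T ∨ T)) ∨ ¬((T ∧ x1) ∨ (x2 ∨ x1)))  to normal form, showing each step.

  start: ((x2 ∧ x2) ∧ (((x2 ∨ x0) ∨ ¬x1) ∧ x2)) ∧ (¬(¬x1 ∨ (T ∨ T)) ∨ ¬((T ∧ x1) ∨ (x2 ∨ x1)))
  step 1: (x2 ∧ (((x2 ∨ x0) ∨ ¬x1) ∧ x2)) ∧ (¬(¬x1 ∨ (T ∨ T)) ∨ ¬((T ∧ x1) ∨ (x2 ∨ x1)))
  step 2: (x2 ∧ (((x2 ∨ x0) ∨ ¬x1) ∧ x2)) ∧ ((¬¬x1 ∧ ¬(T ∨ T)) ∨ ¬((T ∧ x1) ∨ (x2 ∨ x1)))
  step 3: (x2 ∧ (((x2 ∨ x0) ∨ ¬x1) ∧ x2)) ∧ ((x1 ∧ ¬(T ∨ T)) ∨ ¬((T ∧ x1) ∨ (x2 ∨ x1)))
  step 4: (x2 ∧ (((x2 ∨ x0) ∨ ¬x1) ∧ x2)) ∧ ((x1 ∧ (¬T ∧ ¬T)) ∨ ¬((T ∧ x1) ∨ (x2 ∨ x1)))
  step 5: (x2 ∧ (((x2 ∨ x0) ∨ ¬x1) ∧ x2)) ∧ ((x1 ∧ ¬T) ∨ ¬((T ∧ x1) ∨ (x2 ∨ x1)))
  step 6: (x2 ∧ (((x2 ∨ x0) ∨ ¬x1) ∧ x2)) ∧ ((x1 ∧ F) ∨ ¬((T ∧ x1) ∨ (x2 ∨ x1)))
  step 7: (x2 ∧ (((x2 ∨ x0) ∨ ¬x1) ∧ x2)) ∧ (F ∨ ¬((T ∧ x1) ∨ (x2 ∨ x1)))
  step 8: (x2 ∧ (((x2 ∨ x0) ∨ ¬x1) ∧ x2)) ∧ ¬((T ∧ x1) ∨ (x2 ∨ x1))
  step 9: (x2 ∧ (((x2 ∨ x0) ∨ ¬x1) ∧ x2)) ∧ (¬(T ∧ x1) ∧ ¬(x2 ∨ x1))
  step 10: (x2 ∧ (((x2 ∨ x0) ∨ ¬x1) ∧ x2)) ∧ ((¬T ∨ ¬x1) ∧ ¬(x2 ∨ x1))
  step 11: (x2 ∧ (((x2 ∨ x0) ∨ ¬x1) ∧ x2)) ∧ ((F ∨ ¬x1) ∧ ¬(x2 ∨ x1))
  step 12: (x2 ∧ (((x2 ∨ x0) ∨ ¬x1) ∧ x2)) ∧ (¬x1 ∧ ¬(x2 ∨ x1))
  step 13: (x2 ∧ (((x2 ∨ x0) ∨ ¬x1) ∧ x2)) ∧ (¬x1 ∧ (¬x2 ∧ ¬x1))

Answer: normal form = (x2 ∧ (((x2 ∨ x0) ∨ ¬x1) ∧ x2)) ∧ (¬x1 ∧ (¬x2 ∧ ¬x1))  (in 13 steps)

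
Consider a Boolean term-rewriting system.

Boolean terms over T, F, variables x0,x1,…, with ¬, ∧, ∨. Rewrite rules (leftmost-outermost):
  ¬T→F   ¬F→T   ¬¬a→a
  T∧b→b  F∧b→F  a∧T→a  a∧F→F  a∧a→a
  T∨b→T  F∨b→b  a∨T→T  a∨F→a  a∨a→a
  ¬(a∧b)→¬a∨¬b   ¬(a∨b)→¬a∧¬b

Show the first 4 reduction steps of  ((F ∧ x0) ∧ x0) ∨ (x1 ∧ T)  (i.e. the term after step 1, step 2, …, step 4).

  start: ((F ∧ x0) ∧ x0) ∨ (x1 ∧ T)
  [1] (F ∧ x0) ∨ (x1 ∧ T)
  [2] F ∨ (x1 ∧ T)
  [3] x1 ∧ T
  [4] x1

Answer: after 4 steps: x1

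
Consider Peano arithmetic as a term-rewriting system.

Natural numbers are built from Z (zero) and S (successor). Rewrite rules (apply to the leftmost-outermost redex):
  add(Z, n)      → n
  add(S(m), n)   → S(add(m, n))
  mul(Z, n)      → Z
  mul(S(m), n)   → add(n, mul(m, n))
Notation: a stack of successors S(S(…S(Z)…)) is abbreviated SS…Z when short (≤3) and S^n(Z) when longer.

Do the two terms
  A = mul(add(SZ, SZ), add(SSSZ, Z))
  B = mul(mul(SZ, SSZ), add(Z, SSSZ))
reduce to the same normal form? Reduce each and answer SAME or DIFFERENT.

Answer: SAME — A ⇓ S^6(Z), B ⇓ S^6(Z)

Reduction:
Term A:
  start: mul(add(SZ, SZ), add(SSSZ, Z))
  →1  mul(S(add(Z, SZ)), add(SSSZ, Z))
  →2  add(add(SSSZ, Z), mul(add(Z, SZ), add(SSSZ, Z)))
  →3  add(S(add(SSZ, Z)), mul(add(Z, SZ), add(SSSZ, Z)))
  →4  S(add(add(SSZ, Z), mul(add(Z, SZ), add(SSSZ, Z))))
  →5  S(add(S(add(SZ, Z)), mul(add(Z, SZ), add(SSSZ, Z))))
  →6  S(S(add(add(SZ, Z), mul(add(Z, SZ), add(SSSZ, Z)))))
  →7  S(S(add(S(add(Z, Z)), mul(add(Z, SZ), add(SSSZ, Z)))))
  →8  S(S(S(add(add(Z, Z), mul(add(Z, SZ), add(SSSZ, Z))))))
  →9  S(S(S(add(Z, mul(add(Z, SZ), add(SSSZ, Z))))))
  →10  S(S(S(mul(add(Z, SZ), add(SSSZ, Z)))))
  →11  S(S(S(mul(SZ, add(SSSZ, Z)))))
  →12  S(S(S(add(add(SSSZ, Z), mul(Z, add(SSSZ, Z))))))
  →13  S(S(S(add(S(add(SSZ, Z)), mul(Z, add(SSSZ, Z))))))
  →14  S(S(S(S(add(add(SSZ, Z), mul(Z, add(SSSZ, Z)))))))
  →15  S(S(S(S(add(S(add(SZ, Z)), mul(Z, add(SSSZ, Z)))))))
  →16  S(S(S(S(S(add(add(SZ, Z), mul(Z, add(SSSZ, Z))))))))
  →17  S(S(S(S(S(add(S(add(Z, Z)), mul(Z, add(SSSZ, Z))))))))
  →18  S(S(S(S(S(S(add(add(Z, Z), mul(Z, add(SSSZ, Z)))))))))
  →19  S(S(S(S(S(S(add(Z, mul(Z, add(SSSZ, Z)))))))))
  →20  S(S(S(S(S(S(mul(Z, add(SSSZ, Z))))))))
  →21  S^6(Z)

Term B:
  start: mul(mul(SZ, SSZ), add(Z, SSSZ))
  →1  mul(add(SSZ, mul(Z, SSZ)), add(Z, SSSZ))
  →2  mul(S(add(SZ, mul(Z, SSZ))), add(Z, SSSZ))
  →3  add(add(Z, SSSZ), mul(add(SZ, mul(Z, SSZ)), add(Z, SSSZ)))
  →4  add(SSSZ, mul(add(SZ, mul(Z, SSZ)), add(Z, SSSZ)))
  →5  S(add(SSZ, mul(add(SZ, mul(Z, SSZ)), add(Z, SSSZ))))
  →6  S(S(add(SZ, mul(add(SZ, mul(Z, SSZ)), add(Z, SSSZ)))))
  →7  S(S(S(add(Z, mul(add(SZ, mul(Z, SSZ)), add(Z, SSSZ))))))
  →8  S(S(S(mul(add(SZ, mul(Z, SSZ)), add(Z, SSSZ)))))
  →9  S(S(S(mul(S(add(Z, mul(Z, SSZ))), add(Z, SSSZ)))))
  →10  S(S(S(add(add(Z, SSSZ), mul(add(Z, mul(Z, SSZ)), add(Z, SSSZ))))))
  →11  S(S(S(add(SSSZ, mul(add(Z, mul(Z, SSZ)), add(Z, SSSZ))))))
  →12  S(S(S(S(add(SSZ, mul(add(Z, mul(Z, SSZ)), add(Z, SSSZ)))))))
  →13  S(S(S(S(S(add(SZ, mul(add(Z, mul(Z, SSZ)), add(Z, SSSZ))))))))
  →14  S(S(S(S(S(S(add(Z, mul(add(Z, mul(Z, SSZ)), add(Z, SSSZ)))))))))
  →15  S(S(S(S(S(S(mul(add(Z, mul(Z, SSZ)), add(Z, SSSZ))))))))
  →16  S(S(S(S(S(S(mul(mul(Z, SSZ), add(Z, SSSZ))))))))
  →17  S(S(S(S(S(S(mul(Z, add(Z, SSSZ))))))))
  →18  S^6(Z)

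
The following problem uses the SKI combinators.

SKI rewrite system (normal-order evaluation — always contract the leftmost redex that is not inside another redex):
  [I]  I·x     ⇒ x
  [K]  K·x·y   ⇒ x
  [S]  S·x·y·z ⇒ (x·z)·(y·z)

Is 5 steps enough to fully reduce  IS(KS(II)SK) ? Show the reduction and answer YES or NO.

Answer: YES — reaches normal form S(SSK) in 2 ≤ 5 steps

Working:
  start: IS(KS(II)SK)
  →1  S(KS(II)SK)
  →2  S(SSK)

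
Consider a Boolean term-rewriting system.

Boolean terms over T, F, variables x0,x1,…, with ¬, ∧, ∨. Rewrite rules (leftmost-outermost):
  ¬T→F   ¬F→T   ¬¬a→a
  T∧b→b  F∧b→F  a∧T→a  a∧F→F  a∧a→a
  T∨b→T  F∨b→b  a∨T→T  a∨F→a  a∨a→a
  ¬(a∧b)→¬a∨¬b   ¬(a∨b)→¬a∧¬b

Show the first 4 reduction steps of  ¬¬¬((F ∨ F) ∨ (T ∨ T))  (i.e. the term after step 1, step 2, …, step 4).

  start: ¬¬¬((F ∨ F) ∨ (T ∨ T))
  →1  ¬((F ∨ F) ∨ (T ∨ T))
  →2  ¬(F ∨ F) ∧ ¬(T ∨ T)
  →3  (¬F ∧ ¬F) ∧ ¬(T ∨ T)
  →4  ¬F ∧ ¬(T ∨ T)

Answer: after 4 steps: ¬F ∧ ¬(T ∨ T)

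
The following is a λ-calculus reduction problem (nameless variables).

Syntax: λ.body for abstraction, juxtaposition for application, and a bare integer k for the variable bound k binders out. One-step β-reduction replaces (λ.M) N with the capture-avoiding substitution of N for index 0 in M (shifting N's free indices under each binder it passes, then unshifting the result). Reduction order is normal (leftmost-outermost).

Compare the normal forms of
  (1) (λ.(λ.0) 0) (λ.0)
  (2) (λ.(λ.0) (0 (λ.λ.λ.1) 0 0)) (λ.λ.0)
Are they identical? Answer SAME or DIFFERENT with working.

Term A:
  start: (λ.(λ.0) 0) (λ.0)
  step 1: (λ.0) (λ.0)
  step 2: λ.0

Term B:
  start: (λ.(λ.0) (0 (λ.λ.λ.1) 0 0)) (λ.λ.0)
  step 1: (λ.0) ((λ.λ.0) (λ.λ.λ.1) (λ.λ.0) (λ.λ.0))
  step 2: (λ.λ.0) (λ.λ.λ.1) (λ.λ.0) (λ.λ.0)
  step 3: (λ.0) (λ.λ.0) (λ.λ.0)
  step 4: (λ.λ.0) (λ.λ.0)
  step 5: λ.0

Answer: SAME — A ⇓ λ.0, B ⇓ λ.0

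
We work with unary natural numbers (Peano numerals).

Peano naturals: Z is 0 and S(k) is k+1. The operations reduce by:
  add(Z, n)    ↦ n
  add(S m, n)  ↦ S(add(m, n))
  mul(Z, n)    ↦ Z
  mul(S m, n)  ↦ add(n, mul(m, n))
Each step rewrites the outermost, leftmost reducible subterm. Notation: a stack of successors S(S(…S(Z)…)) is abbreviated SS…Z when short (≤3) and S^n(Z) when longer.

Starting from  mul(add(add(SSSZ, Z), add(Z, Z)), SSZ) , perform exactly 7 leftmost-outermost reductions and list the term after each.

  start: mul(add(add(SSSZ, Z), add(Z, Z)), SSZ)
  step 1: mul(add(S(add(SSZ, Z)), add(Z, Z)), SSZ)
  step 2: mul(S(add(add(SSZ, Z), add(Z, Z))), SSZ)
  step 3: add(SSZ, mul(add(add(SSZ, Z), add(Z, Z)), SSZ))
  step 4: S(add(SZ, mul(add(add(SSZ, Z), add(Z, Z)), SSZ)))
  step 5: S(S(add(Z, mul(add(add(SSZ, Z), add(Z, Z)), SSZ))))
  step 6: S(S(mul(add(add(SSZ, Z), add(Z, Z)), SSZ)))
  step 7: S(S(mul(add(S(add(SZ, Z)), add(Z, Z)), SSZ)))

Answer: after 7 steps: S(S(mul(add(S(add(SZ, Z)), add(Z, Z)), SSZ)))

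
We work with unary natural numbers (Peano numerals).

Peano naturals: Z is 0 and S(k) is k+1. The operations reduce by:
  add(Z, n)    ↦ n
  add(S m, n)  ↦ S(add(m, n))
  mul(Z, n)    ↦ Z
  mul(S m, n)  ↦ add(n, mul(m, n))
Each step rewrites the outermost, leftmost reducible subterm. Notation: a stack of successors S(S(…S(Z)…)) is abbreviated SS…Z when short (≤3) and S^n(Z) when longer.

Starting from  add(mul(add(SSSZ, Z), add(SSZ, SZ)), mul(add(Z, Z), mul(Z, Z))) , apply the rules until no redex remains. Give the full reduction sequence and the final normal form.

Answer: normal form = S^9(Z)  (in 41 steps)

Working:
  start: add(mul(add(SSSZ, Z), add(SSZ, SZ)), mul(add(Z, Z), mul(Z, Z)))
  step 1: add(mul(S(add(SSZ, Z)), add(SSZ, SZ)), mul(add(Z, Z), mul(Z, Z)))
  step 2: add(add(add(SSZ, SZ), mul(add(SSZ, Z), add(SSZ, SZ))), mul(add(Z, Z), mul(Z, Z)))
  step 3: add(add(S(add(SZ, SZ)), mul(add(SSZ, Z), add(SSZ, SZ))), mul(add(Z, Z), mul(Z, Z)))
  step 4: add(S(add(add(SZ, SZ), mul(add(SSZ, Z), add(SSZ, SZ)))), mul(add(Z, Z), mul(Z, Z)))
  step 5: S(add(add(add(SZ, SZ), mul(add(SSZ, Z), add(SSZ, SZ))), mul(add(Z, Z), mul(Z, Z))))
  step 6: S(add(add(S(add(Z, SZ)), mul(add(SSZ, Z), add(SSZ, SZ))), mul(add(Z, Z), mul(Z, Z))))
  step 7: S(add(S(add(add(Z, SZ), mul(add(SSZ, Z), add(SSZ, SZ)))), mul(add(Z, Z), mul(Z, Z))))
  step 8: S(S(add(add(add(Z, SZ), mul(add(SSZ, Z), add(SSZ, SZ))), mul(add(Z, Z), mul(Z, Z)))))
  step 9: S(S(add(add(SZ, mul(add(SSZ, Z), add(SSZ, SZ))), mul(add(Z, Z), mul(Z, Z)))))
  step 10: S(S(add(S(add(Z, mul(add(SSZ, Z), add(SSZ, SZ)))), mul(add(Z, Z), mul(Z, Z)))))
  step 11: S(S(S(add(add(Z, mul(add(SSZ, Z), add(SSZ, SZ))), mul(add(Z, Z), mul(Z, Z))))))
  step 12: S(S(S(add(mul(add(SSZ, Z), add(SSZ, SZ)), mul(add(Z, Z), mul(Z, Z))))))
  step 13: S(S(S(add(mul(S(add(SZ, Z)), add(SSZ, SZ)), mul(add(Z, Z), mul(Z, Z))))))
  step 14: S(S(S(add(add(add(SSZ, SZ), mul(add(SZ, Z), add(SSZ, SZ))), mul(add(Z, Z), mul(Z, Z))))))
  step 15: S(S(S(add(add(S(add(SZ, SZ)), mul(add(SZ, Z), add(SSZ, SZ))), mul(add(Z, Z), mul(Z, Z))))))
  step 16: S(S(S(add(S(add(add(SZ, SZ), mul(add(SZ, Z), add(SSZ, SZ)))), mul(add(Z, Z), mul(Z, Z))))))
  step 17: S(S(S(S(add(add(add(SZ, SZ), mul(add(SZ, Z), add(SSZ, SZ))), mul(add(Z, Z), mul(Z, Z)))))))
  step 18: S(S(S(S(add(add(S(add(Z, SZ)), mul(add(SZ, Z), add(SSZ, SZ))), mul(add(Z, Z), mul(Z, Z)))))))
  step 19: S(S(S(S(add(S(add(add(Z, SZ), mul(add(SZ, Z), add(SSZ, SZ)))), mul(add(Z, Z), mul(Z, Z)))))))
  step 20: S(S(S(S(S(add(add(add(Z, SZ), mul(add(SZ, Z), add(SSZ, SZ))), mul(add(Z, Z), mul(Z, Z))))))))
  step 21: S(S(S(S(S(add(add(SZ, mul(add(SZ, Z), add(SSZ, SZ))), mul(add(Z, Z), mul(Z, Z))))))))
  step 22: S(S(S(S(S(add(S(add(Z, mul(add(SZ, Z), add(SSZ, SZ)))), mul(add(Z, Z), mul(Z, Z))))))))
  step 23: S(S(S(S(S(S(add(add(Z, mul(add(SZ, Z), add(SSZ, SZ))), mul(add(Z, Z), mul(Z, Z)))))))))
  step 24: S(S(S(S(S(S(add(mul(add(SZ, Z), add(SSZ, SZ)), mul(add(Z, Z), mul(Z, Z)))))))))
  step 25: S(S(S(S(S(S(add(mul(S(add(Z, Z)), add(SSZ, SZ)), mul(add(Z, Z), mul(Z, Z)))))))))
  step 26: S(S(S(S(S(S(add(add(add(SSZ, SZ), mul(add(Z, Z), add(SSZ, SZ))), mul(add(Z, Z), mul(Z, Z)))))))))
  step 27: S(S(S(S(S(S(add(add(S(add(SZ, SZ)), mul(add(Z, Z), add(SSZ, SZ))), mul(add(Z, Z), mul(Z, Z)))))))))
  step 28: S(S(S(S(S(S(add(S(add(add(SZ, SZ), mul(add(Z, Z), add(SSZ, SZ)))), mul(add(Z, Z), mul(Z, Z)))))))))
  step 29: S(S(S(S(S(S(S(add(add(add(SZ, SZ), mul(add(Z, Z), add(SSZ, SZ))), mul(add(Z, Z), mul(Z, Z))))))))))
  step 30: S(S(S(S(S(S(S(add(add(S(add(Z, SZ)), mul(add(Z, Z), add(SSZ, SZ))), mul(add(Z, Z), mul(Z, Z))))))))))
  step 31: S(S(S(S(S(S(S(add(S(add(add(Z, SZ), mul(add(Z, Z), add(SSZ, SZ)))), mul(add(Z, Z), mul(Z, Z))))))))))
  step 32: S(S(S(S(S(S(S(S(add(add(add(Z, SZ), mul(add(Z, Z), add(SSZ, SZ))), mul(add(Z, Z), mul(Z, Z)))))))))))
  step 33: S(S(S(S(S(S(S(S(add(add(SZ, mul(add(Z, Z), add(SSZ, SZ))), mul(add(Z, Z), mul(Z, Z)))))))))))
  step 34: S(S(S(S(S(S(S(S(add(S(add(Z, mul(add(Z, Z), add(SSZ, SZ)))), mul(add(Z, Z), mul(Z, Z)))))))))))
  step 35: S(S(S(S(S(S(S(S(S(add(add(Z, mul(add(Z, Z), add(SSZ, SZ))), mul(add(Z, Z), mul(Z, Z))))))))))))
  step 36: S(S(S(S(S(S(S(S(S(add(mul(add(Z, Z), add(SSZ, SZ)), mul(add(Z, Z), mul(Z, Z))))))))))))
  step 37: S(S(S(S(S(S(S(S(S(add(mul(Z, add(SSZ, SZ)), mul(add(Z, Z), mul(Z, Z))))))))))))
  step 38: S(S(S(S(S(S(S(S(S(add(Z, mul(add(Z, Z), mul(Z, Z))))))))))))
  step 39: S(S(S(S(S(S(S(S(S(mul(add(Z, Z), mul(Z, Z)))))))))))
  step 40: S(S(S(S(S(S(S(S(S(mul(Z, mul(Z, Z)))))))))))
  step 41: S^9(Z)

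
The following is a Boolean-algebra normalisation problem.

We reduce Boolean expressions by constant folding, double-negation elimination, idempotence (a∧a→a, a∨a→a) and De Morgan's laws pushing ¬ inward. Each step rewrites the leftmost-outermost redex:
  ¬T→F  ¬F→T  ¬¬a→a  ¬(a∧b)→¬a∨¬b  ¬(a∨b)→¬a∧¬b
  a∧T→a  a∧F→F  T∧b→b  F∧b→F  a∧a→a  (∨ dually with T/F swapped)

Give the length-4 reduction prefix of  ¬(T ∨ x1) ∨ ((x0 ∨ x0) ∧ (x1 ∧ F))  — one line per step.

Answer: after 4 steps: (x0 ∨ x0) ∧ (x1 ∧ F)

Working:
  start: ¬(T ∨ x1) ∨ ((x0 ∨ x0) ∧ (x1 ∧ F))
  →1  (¬T ∧ ¬x1) ∨ ((x0 ∨ x0) ∧ (x1 ∧ F))
  →2  (F ∧ ¬x1) ∨ ((x0 ∨ x0) ∧ (x1 ∧ F))
  →3  F ∨ ((x0 ∨ x0) ∧ (x1 ∧ F))
  →4  (x0 ∨ x0) ∧ (x1 ∧ F)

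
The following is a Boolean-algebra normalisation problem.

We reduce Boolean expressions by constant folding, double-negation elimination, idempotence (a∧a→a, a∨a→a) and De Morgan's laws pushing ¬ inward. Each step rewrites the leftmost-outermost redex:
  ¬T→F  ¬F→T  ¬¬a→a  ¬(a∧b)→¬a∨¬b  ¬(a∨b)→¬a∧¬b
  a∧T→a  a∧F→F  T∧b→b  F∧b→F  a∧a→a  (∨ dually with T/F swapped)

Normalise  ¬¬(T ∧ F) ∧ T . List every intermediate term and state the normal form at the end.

Answer: normal form = F  (in 3 steps)

Derivation:
  start: ¬¬(T ∧ F) ∧ T
  step 1: ¬¬(T ∧ F)
  step 2: T ∧ F
  step 3: F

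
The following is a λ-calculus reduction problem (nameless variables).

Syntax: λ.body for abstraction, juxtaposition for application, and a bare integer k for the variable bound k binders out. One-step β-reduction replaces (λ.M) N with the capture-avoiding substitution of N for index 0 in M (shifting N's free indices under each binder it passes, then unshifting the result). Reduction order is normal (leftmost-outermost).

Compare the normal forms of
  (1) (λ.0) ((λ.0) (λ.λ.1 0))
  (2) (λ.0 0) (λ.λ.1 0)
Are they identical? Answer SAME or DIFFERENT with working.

Term A:
  start: (λ.0) ((λ.0) (λ.λ.1 0))
  step 1: (λ.0) (λ.λ.1 0)
  step 2: λ.λ.1 0

Term B:
  start: (λ.0 0) (λ.λ.1 0)
  step 1: (λ.λ.1 0) (λ.λ.1 0)
  step 2: λ.(λ.λ.1 0) 0
  step 3: λ.λ.1 0

Answer: SAME — A ⇓ λ.λ.1 0, B ⇓ λ.λ.1 0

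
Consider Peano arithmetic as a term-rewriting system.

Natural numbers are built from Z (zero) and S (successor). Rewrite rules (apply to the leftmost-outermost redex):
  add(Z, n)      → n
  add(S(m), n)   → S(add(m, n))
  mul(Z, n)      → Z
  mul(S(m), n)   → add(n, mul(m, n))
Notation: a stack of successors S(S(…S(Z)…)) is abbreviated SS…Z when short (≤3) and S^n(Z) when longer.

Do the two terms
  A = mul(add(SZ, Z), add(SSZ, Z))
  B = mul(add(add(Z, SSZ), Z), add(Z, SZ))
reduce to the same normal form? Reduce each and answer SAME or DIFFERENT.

Term A:
  start: mul(add(SZ, Z), add(SSZ, Z))
  step 1: mul(S(add(Z, Z)), add(SSZ, Z))
  step 2: add(add(SSZ, Z), mul(add(Z, Z), add(SSZ, Z)))
  step 3: add(S(add(SZ, Z)), mul(add(Z, Z), add(SSZ, Z)))
  step 4: S(add(add(SZ, Z), mul(add(Z, Z), add(SSZ, Z))))
  step 5: S(add(S(add(Z, Z)), mul(add(Z, Z), add(SSZ, Z))))
  step 6: S(S(add(add(Z, Z), mul(add(Z, Z), add(SSZ, Z)))))
  step 7: S(S(add(Z, mul(add(Z, Z), add(SSZ, Z)))))
  step 8: S(S(mul(add(Z, Z), add(SSZ, Z))))
  step 9: S(S(mul(Z, add(SSZ, Z))))
  step 10: SSZ

Term B:
  start: mul(add(add(Z, SSZ), Z), add(Z, SZ))
  step 1: mul(add(SSZ, Z), add(Z, SZ))
  step 2: mul(S(add(SZ, Z)), add(Z, SZ))
  step 3: add(add(Z, SZ), mul(add(SZ, Z), add(Z, SZ)))
  step 4: add(SZ, mul(add(SZ, Z), add(Z, SZ)))
  step 5: S(add(Z, mul(add(SZ, Z), add(Z, SZ))))
  step 6: S(mul(add(SZ, Z), add(Z, SZ)))
  step 7: S(mul(S(add(Z, Z)), add(Z, SZ)))
  step 8: S(add(add(Z, SZ), mul(add(Z, Z), add(Z, SZ))))
  step 9: S(add(SZ, mul(add(Z, Z), add(Z, SZ))))
  step 10: S(S(add(Z, mul(add(Z, Z), add(Z, SZ)))))
  step 11: S(S(mul(add(Z, Z), add(Z, SZ))))
  step 12: S(S(mul(Z, add(Z, SZ))))
  step 13: SSZ

Answer: SAME — A ⇓ SSZ, B ⇓ SSZ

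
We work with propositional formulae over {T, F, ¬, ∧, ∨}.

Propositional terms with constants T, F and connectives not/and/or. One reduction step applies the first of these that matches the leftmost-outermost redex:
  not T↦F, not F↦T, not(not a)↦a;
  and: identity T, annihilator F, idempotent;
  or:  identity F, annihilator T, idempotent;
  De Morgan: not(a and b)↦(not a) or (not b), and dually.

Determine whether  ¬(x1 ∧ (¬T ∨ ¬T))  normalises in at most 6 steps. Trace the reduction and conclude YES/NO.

Answer: YES — reaches normal form T in 5 ≤ 6 steps

Reduction:
  start: ¬(x1 ∧ (¬T ∨ ¬T))
  →1  ¬x1 ∨ ¬(¬T ∨ ¬T)
  →2  ¬x1 ∨ (¬¬T ∧ ¬¬T)
  →3  ¬x1 ∨ ¬¬T
  →4  ¬x1 ∨ T
  →5  T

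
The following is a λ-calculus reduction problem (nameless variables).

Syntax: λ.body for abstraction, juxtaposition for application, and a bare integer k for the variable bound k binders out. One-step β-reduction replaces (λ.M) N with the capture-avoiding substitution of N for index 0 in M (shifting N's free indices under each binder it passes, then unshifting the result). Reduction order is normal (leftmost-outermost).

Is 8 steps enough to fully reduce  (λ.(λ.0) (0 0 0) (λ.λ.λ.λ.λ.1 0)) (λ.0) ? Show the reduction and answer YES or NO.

Answer: YES — reaches normal form λ.λ.λ.λ.λ.1 0 in 5 ≤ 8 steps

Working:
  start: (λ.(λ.0) (0 0 0) (λ.λ.λ.λ.λ.1 0)) (λ.0)
  →1  (λ.0) ((λ.0) (λ.0) (λ.0)) (λ.λ.λ.λ.λ.1 0)
  →2  (λ.0) (λ.0) (λ.0) (λ.λ.λ.λ.λ.1 0)
  →3  (λ.0) (λ.0) (λ.λ.λ.λ.λ.1 0)
  →4  (λ.0) (λ.λ.λ.λ.λ.1 0)
  →5  λ.λ.λ.λ.λ.1 0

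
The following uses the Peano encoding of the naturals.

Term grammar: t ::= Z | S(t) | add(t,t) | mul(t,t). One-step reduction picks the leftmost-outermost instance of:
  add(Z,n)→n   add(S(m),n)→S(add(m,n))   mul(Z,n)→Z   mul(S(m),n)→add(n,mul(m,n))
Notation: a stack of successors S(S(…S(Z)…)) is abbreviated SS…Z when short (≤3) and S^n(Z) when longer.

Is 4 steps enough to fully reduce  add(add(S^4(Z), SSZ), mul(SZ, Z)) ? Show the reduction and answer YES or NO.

Answer: NO — after 4 steps the term is S(S(add(add(SSZ, SSZ), mul(SZ, Z)))), not yet normal

Derivation:
  start: add(add(S^4(Z), SSZ), mul(SZ, Z))
  →1  add(S(add(SSSZ, SSZ)), mul(SZ, Z))
  →2  S(add(add(SSSZ, SSZ), mul(SZ, Z)))
  →3  S(add(S(add(SSZ, SSZ)), mul(SZ, Z)))
  →4  S(S(add(add(SSZ, SSZ), mul(SZ, Z))))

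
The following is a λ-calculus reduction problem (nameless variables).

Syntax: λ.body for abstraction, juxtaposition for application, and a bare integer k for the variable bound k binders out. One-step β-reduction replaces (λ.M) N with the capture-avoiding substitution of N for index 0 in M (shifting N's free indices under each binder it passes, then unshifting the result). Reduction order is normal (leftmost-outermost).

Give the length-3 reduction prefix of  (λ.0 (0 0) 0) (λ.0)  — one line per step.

  start: (λ.0 (0 0) 0) (λ.0)
  [1] (λ.0) ((λ.0) (λ.0)) (λ.0)
  [2] (λ.0) (λ.0) (λ.0)
  [3] (λ.0) (λ.0)

Answer: after 3 steps: (λ.0) (λ.0)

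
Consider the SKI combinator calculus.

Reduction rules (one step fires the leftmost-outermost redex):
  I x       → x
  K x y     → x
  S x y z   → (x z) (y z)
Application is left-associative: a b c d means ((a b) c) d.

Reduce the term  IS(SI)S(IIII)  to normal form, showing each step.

Answer: normal form = SI(SI)  (in 14 steps)

Reduction:
  start: IS(SI)S(IIII)
  [1] S(SI)S(IIII)
  [2] SI(IIII)(S(IIII))
  [3] I(S(IIII))(IIII(S(IIII)))
  [4] S(IIII)(IIII(S(IIII)))
  [5] S(III)(IIII(S(IIII)))
  [6] S(II)(IIII(S(IIII)))
  [7] SI(IIII(S(IIII)))
  [8] SI(III(S(IIII)))
  [9] SI(II(S(IIII)))
  [10] SI(I(S(IIII)))
  [11] SI(S(IIII))
  [12] SI(S(III))
  [13] SI(S(II))
  [14] SI(SI)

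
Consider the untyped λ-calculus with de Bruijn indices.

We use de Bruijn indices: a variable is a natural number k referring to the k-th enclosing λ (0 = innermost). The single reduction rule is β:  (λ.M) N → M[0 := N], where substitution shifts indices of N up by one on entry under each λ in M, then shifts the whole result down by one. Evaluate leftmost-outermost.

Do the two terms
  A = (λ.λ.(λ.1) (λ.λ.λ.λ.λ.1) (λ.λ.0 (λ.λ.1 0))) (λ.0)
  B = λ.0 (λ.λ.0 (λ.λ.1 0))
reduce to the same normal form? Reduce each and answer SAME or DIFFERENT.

Term A:
  start: (λ.λ.(λ.1) (λ.λ.λ.λ.λ.1) (λ.λ.0 (λ.λ.1 0))) (λ.0)
  →1  λ.(λ.1) (λ.λ.λ.λ.λ.1) (λ.λ.0 (λ.λ.1 0))
  →2  λ.0 (λ.λ.0 (λ.λ.1 0))

Term B:
  start: λ.0 (λ.λ.0 (λ.λ.1 0))

Answer: SAME — A ⇓ λ.0 (λ.λ.0 (λ.λ.1 0)), B ⇓ λ.0 (λ.λ.0 (λ.λ.1 0))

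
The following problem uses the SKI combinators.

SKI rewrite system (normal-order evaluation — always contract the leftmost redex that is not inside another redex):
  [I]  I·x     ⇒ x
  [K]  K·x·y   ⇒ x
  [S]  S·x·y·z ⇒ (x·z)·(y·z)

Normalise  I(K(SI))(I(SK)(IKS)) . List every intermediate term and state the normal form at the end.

  start: I(K(SI))(I(SK)(IKS))
  →1  K(SI)(I(SK)(IKS))
  →2  SI

Answer: normal form = SI  (in 2 steps)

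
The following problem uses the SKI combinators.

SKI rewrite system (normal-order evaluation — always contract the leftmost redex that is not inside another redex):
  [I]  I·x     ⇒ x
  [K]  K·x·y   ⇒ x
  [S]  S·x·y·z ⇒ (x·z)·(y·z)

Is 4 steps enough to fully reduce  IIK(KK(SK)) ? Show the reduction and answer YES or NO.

Answer: YES — reaches normal form KK in 3 ≤ 4 steps

Working:
  start: IIK(KK(SK))
  →1  IK(KK(SK))
  →2  K(KK(SK))
  →3  KK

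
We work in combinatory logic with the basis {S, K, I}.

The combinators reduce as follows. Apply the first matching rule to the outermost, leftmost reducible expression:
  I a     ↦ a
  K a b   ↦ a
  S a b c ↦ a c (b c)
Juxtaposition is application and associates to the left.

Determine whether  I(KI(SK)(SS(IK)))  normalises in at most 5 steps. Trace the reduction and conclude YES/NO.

Answer: YES — reaches normal form SSK in 4 ≤ 5 steps

Working:
  start: I(KI(SK)(SS(IK)))
  →1  KI(SK)(SS(IK))
  →2  I(SS(IK))
  →3  SS(IK)
  →4  SSK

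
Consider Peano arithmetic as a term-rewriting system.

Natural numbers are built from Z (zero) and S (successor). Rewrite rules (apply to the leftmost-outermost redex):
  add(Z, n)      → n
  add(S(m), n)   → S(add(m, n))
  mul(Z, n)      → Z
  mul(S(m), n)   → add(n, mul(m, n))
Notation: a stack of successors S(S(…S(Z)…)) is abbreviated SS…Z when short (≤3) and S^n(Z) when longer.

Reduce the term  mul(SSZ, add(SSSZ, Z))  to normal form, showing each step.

  start: mul(SSZ, add(SSSZ, Z))
  step 1: add(add(SSSZ, Z), mul(SZ, add(SSSZ, Z)))
  step 2: add(S(add(SSZ, Z)), mul(SZ, add(SSSZ, Z)))
  step 3: S(add(add(SSZ, Z), mul(SZ, add(SSSZ, Z))))
  step 4: S(add(S(add(SZ, Z)), mul(SZ, add(SSSZ, Z))))
  step 5: S(S(add(add(SZ, Z), mul(SZ, add(SSSZ, Z)))))
  step 6: S(S(add(S(add(Z, Z)), mul(SZ, add(SSSZ, Z)))))
  step 7: S(S(S(add(add(Z, Z), mul(SZ, add(SSSZ, Z))))))
  step 8: S(S(S(add(Z, mul(SZ, add(SSSZ, Z))))))
  step 9: S(S(S(mul(SZ, add(SSSZ, Z)))))
  step 10: S(S(S(add(add(SSSZ, Z), mul(Z, add(SSSZ, Z))))))
  step 11: S(S(S(add(S(add(SSZ, Z)), mul(Z, add(SSSZ, Z))))))
  step 12: S(S(S(S(add(add(SSZ, Z), mul(Z, add(SSSZ, Z)))))))
  step 13: S(S(S(S(add(S(add(SZ, Z)), mul(Z, add(SSSZ, Z)))))))
  step 14: S(S(S(S(S(add(add(SZ, Z), mul(Z, add(SSSZ, Z))))))))
  step 15: S(S(S(S(S(add(S(add(Z, Z)), mul(Z, add(SSSZ, Z))))))))
  step 16: S(S(S(S(S(S(add(add(Z, Z), mul(Z, add(SSSZ, Z)))))))))
  step 17: S(S(S(S(S(S(add(Z, mul(Z, add(SSSZ, Z)))))))))
  step 18: S(S(S(S(S(S(mul(Z, add(SSSZ, Z))))))))
  step 19: S^6(Z)

Answer: normal form = S^6(Z)  (in 19 steps)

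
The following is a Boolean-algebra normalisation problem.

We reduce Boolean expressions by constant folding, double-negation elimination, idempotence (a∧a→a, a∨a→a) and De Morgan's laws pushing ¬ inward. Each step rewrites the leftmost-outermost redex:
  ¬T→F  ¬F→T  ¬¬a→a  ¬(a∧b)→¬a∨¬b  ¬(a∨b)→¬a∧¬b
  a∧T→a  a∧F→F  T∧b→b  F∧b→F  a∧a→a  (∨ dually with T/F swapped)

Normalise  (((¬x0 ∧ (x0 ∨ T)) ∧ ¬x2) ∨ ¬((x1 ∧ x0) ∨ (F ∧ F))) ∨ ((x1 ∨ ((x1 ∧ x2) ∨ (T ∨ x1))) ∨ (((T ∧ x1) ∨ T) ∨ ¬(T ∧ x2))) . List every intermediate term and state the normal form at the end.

  start: (((¬x0 ∧ (x0 ∨ T)) ∧ ¬x2) ∨ ¬((x1 ∧ x0) ∨ (F ∧ F))) ∨ ((x1 ∨ ((x1 ∧ x2) ∨ (T ∨ x1))) ∨ (((T ∧ x1) ∨ T) ∨ ¬(T ∧ x2)))
  step 1: (((¬x0 ∧ T) ∧ ¬x2) ∨ ¬((x1 ∧ x0) ∨ (F ∧ F))) ∨ ((x1 ∨ ((x1 ∧ x2) ∨ (T ∨ x1))) ∨ (((T ∧ x1) ∨ T) ∨ ¬(T ∧ x2)))
  step 2: ((¬x0 ∧ ¬x2) ∨ ¬((x1 ∧ x0) ∨ (F ∧ F))) ∨ ((x1 ∨ ((x1 ∧ x2) ∨ (T ∨ x1))) ∨ (((T ∧ x1) ∨ T) ∨ ¬(T ∧ x2)))
  step 3: ((¬x0 ∧ ¬x2) ∨ (¬(x1 ∧ x0) ∧ ¬(F ∧ F))) ∨ ((x1 ∨ ((x1 ∧ x2) ∨ (T ∨ x1))) ∨ (((T ∧ x1) ∨ T) ∨ ¬(T ∧ x2)))
  step 4: ((¬x0 ∧ ¬x2) ∨ ((¬x1 ∨ ¬x0) ∧ ¬(F ∧ F))) ∨ ((x1 ∨ ((x1 ∧ x2) ∨ (T ∨ x1))) ∨ (((T ∧ x1) ∨ T) ∨ ¬(T ∧ x2)))
  step 5: ((¬x0 ∧ ¬x2) ∨ ((¬x1 ∨ ¬x0) ∧ (¬F ∨ ¬F))) ∨ ((x1 ∨ ((x1 ∧ x2) ∨ (T ∨ x1))) ∨ (((T ∧ x1) ∨ T) ∨ ¬(T ∧ x2)))
  step 6: ((¬x0 ∧ ¬x2) ∨ ((¬x1 ∨ ¬x0) ∧ ¬F)) ∨ ((x1 ∨ ((x1 ∧ x2) ∨ (T ∨ x1))) ∨ (((T ∧ x1) ∨ T) ∨ ¬(T ∧ x2)))
  step 7: ((¬x0 ∧ ¬x2) ∨ ((¬x1 ∨ ¬x0) ∧ T)) ∨ ((x1 ∨ ((x1 ∧ x2) ∨ (T ∨ x1))) ∨ (((T ∧ x1) ∨ T) ∨ ¬(T ∧ x2)))
  step 8: ((¬x0 ∧ ¬x2) ∨ (¬x1 ∨ ¬x0)) ∨ ((x1 ∨ ((x1 ∧ x2) ∨ (T ∨ x1))) ∨ (((T ∧ x1) ∨ T) ∨ ¬(T ∧ x2)))
  step 9: ((¬x0 ∧ ¬x2) ∨ (¬x1 ∨ ¬x0)) ∨ ((x1 ∨ ((x1 ∧ x2) ∨ T)) ∨ (((T ∧ x1) ∨ T) ∨ ¬(T ∧ x2)))
  step 10: ((¬x0 ∧ ¬x2) ∨ (¬x1 ∨ ¬x0)) ∨ ((x1 ∨ T) ∨ (((T ∧ x1) ∨ T) ∨ ¬(T ∧ x2)))
  step 11: ((¬x0 ∧ ¬x2) ∨ (¬x1 ∨ ¬x0)) ∨ (T ∨ (((T ∧ x1) ∨ T) ∨ ¬(T ∧ x2)))
  step 12: ((¬x0 ∧ ¬x2) ∨ (¬x1 ∨ ¬x0)) ∨ T
  step 13: T

Answer: normal form = T  (in 13 steps)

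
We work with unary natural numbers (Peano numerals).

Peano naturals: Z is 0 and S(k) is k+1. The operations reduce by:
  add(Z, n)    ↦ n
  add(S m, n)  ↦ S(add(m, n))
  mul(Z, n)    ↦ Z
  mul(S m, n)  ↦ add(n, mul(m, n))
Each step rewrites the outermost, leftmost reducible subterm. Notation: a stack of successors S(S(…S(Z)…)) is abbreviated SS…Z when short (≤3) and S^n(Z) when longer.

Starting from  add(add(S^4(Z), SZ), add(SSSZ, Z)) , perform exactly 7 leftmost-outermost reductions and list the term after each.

Answer: after 7 steps: S(S(S(add(S(add(Z, SZ)), add(SSSZ, Z)))))

Derivation:
  start: add(add(S^4(Z), SZ), add(SSSZ, Z))
  [1] add(S(add(SSSZ, SZ)), add(SSSZ, Z))
  [2] S(add(add(SSSZ, SZ), add(SSSZ, Z)))
  [3] S(add(S(add(SSZ, SZ)), add(SSSZ, Z)))
  [4] S(S(add(add(SSZ, SZ), add(SSSZ, Z))))
  [5] S(S(add(S(add(SZ, SZ)), add(SSSZ, Z))))
  [6] S(S(S(add(add(SZ, SZ), add(SSSZ, Z)))))
  [7] S(S(S(add(S(add(Z, SZ)), add(SSSZ, Z)))))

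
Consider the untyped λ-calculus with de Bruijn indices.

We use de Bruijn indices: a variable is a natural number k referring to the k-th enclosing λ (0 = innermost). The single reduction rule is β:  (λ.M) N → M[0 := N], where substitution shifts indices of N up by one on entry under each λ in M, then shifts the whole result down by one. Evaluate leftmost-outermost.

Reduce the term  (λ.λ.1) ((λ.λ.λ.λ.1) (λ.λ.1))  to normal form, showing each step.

Answer: normal form = λ.λ.λ.λ.1  (in 2 steps)

Working:
  start: (λ.λ.1) ((λ.λ.λ.λ.1) (λ.λ.1))
  →1  λ.(λ.λ.λ.λ.1) (λ.λ.1)
  →2  λ.λ.λ.λ.1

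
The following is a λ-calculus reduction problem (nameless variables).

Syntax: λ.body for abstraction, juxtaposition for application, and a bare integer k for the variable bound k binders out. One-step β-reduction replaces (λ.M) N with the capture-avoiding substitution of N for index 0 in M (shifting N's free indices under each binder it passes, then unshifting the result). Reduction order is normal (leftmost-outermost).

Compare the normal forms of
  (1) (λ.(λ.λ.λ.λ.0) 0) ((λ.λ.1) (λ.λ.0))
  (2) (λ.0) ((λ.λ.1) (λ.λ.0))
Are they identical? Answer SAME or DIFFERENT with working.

Answer: SAME — A ⇓ λ.λ.λ.0, B ⇓ λ.λ.λ.0

Working:
Term A:
  start: (λ.(λ.λ.λ.λ.0) 0) ((λ.λ.1) (λ.λ.0))
  →1  (λ.λ.λ.λ.0) ((λ.λ.1) (λ.λ.0))
  →2  λ.λ.λ.0

Term B:
  start: (λ.0) ((λ.λ.1) (λ.λ.0))
  →1  (λ.λ.1) (λ.λ.0)
  →2  λ.λ.λ.0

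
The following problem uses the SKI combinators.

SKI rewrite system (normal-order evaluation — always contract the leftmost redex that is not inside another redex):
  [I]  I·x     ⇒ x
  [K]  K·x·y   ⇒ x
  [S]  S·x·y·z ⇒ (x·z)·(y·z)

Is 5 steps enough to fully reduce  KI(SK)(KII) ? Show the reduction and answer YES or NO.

  start: KI(SK)(KII)
  step 1: I(KII)
  step 2: KII
  step 3: I

Answer: YES — reaches normal form I in 3 ≤ 5 steps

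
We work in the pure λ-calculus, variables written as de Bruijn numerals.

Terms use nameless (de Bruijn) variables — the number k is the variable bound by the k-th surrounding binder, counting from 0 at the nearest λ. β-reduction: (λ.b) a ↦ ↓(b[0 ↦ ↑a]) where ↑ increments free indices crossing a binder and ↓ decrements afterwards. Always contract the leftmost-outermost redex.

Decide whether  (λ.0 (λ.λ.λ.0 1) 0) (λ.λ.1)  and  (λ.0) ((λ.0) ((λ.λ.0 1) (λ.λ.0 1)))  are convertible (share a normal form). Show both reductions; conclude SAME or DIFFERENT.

Answer: DIFFERENT — A ⇓ λ.λ.λ.0 1, B ⇓ λ.0 (λ.λ.0 1)

Working:
Term A:
  start: (λ.0 (λ.λ.λ.0 1) 0) (λ.λ.1)
  →1  (λ.λ.1) (λ.λ.λ.0 1) (λ.λ.1)
  →2  (λ.λ.λ.λ.0 1) (λ.λ.1)
  →3  λ.λ.λ.0 1

Term B:
  start: (λ.0) ((λ.0) ((λ.λ.0 1) (λ.λ.0 1)))
  →1  (λ.0) ((λ.λ.0 1) (λ.λ.0 1))
  →2  (λ.λ.0 1) (λ.λ.0 1)
  →3  λ.0 (λ.λ.0 1)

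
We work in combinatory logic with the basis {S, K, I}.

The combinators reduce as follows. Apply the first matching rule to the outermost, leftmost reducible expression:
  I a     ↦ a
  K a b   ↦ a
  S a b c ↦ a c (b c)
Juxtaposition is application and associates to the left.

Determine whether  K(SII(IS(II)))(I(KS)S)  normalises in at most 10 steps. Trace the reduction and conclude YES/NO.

  start: K(SII(IS(II)))(I(KS)S)
  step 1: SII(IS(II))
  step 2: I(IS(II))(I(IS(II)))
  step 3: IS(II)(I(IS(II)))
  step 4: S(II)(I(IS(II)))
  step 5: SI(I(IS(II)))
  step 6: SI(IS(II))
  step 7: SI(S(II))
  step 8: SI(SI)

Answer: YES — reaches normal form SI(SI) in 8 ≤ 10 steps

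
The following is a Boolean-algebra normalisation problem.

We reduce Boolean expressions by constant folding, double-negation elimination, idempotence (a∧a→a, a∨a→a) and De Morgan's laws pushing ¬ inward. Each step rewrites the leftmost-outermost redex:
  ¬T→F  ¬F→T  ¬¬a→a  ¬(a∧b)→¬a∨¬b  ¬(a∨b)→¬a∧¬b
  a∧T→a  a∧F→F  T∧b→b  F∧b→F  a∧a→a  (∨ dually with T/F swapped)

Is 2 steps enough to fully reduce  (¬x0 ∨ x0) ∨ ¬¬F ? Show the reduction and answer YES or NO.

  start: (¬x0 ∨ x0) ∨ ¬¬F
  step 1: (¬x0 ∨ x0) ∨ F
  step 2: ¬x0 ∨ x0

Answer: YES — reaches normal form ¬x0 ∨ x0 in 2 ≤ 2 steps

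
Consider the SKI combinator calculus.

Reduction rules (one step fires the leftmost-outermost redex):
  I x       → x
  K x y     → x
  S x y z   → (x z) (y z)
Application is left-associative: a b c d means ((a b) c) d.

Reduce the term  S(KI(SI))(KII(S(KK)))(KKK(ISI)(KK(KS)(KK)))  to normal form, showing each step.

Answer: normal form = SI(S(KK)(SI))  (in 11 steps)

Derivation:
  start: S(KI(SI))(KII(S(KK)))(KKK(ISI)(KK(KS)(KK)))
  [1] KI(SI)(KKK(ISI)(KK(KS)(KK)))(KII(S(KK))(KKK(ISI)(KK(KS)(KK))))
  [2] I(KKK(ISI)(KK(KS)(KK)))(KII(S(KK))(KKK(ISI)(KK(KS)(KK))))
  [3] KKK(ISI)(KK(KS)(KK))(KII(S(KK))(KKK(ISI)(KK(KS)(KK))))
  [4] K(ISI)(KK(KS)(KK))(KII(S(KK))(KKK(ISI)(KK(KS)(KK))))
  [5] ISI(KII(S(KK))(KKK(ISI)(KK(KS)(KK))))
  [6] SI(KII(S(KK))(KKK(ISI)(KK(KS)(KK))))
  [7] SI(I(S(KK))(KKK(ISI)(KK(KS)(KK))))
  [8] SI(S(KK)(KKK(ISI)(KK(KS)(KK))))
  [9] SI(S(KK)(K(ISI)(KK(KS)(KK))))
  [10] SI(S(KK)(ISI))
  [11] SI(S(KK)(SI))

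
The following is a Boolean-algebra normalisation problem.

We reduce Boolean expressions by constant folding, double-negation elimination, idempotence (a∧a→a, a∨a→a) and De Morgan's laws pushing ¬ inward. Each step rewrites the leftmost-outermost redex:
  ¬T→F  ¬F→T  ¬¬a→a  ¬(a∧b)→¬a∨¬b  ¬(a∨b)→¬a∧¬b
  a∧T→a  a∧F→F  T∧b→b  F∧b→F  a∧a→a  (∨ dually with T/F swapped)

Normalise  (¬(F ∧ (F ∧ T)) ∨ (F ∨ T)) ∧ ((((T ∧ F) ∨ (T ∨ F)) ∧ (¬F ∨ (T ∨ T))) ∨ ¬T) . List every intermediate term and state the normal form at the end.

  start: (¬(F ∧ (F ∧ T)) ∨ (F ∨ T)) ∧ ((((T ∧ F) ∨ (T ∨ F)) ∧ (¬F ∨ (T ∨ T))) ∨ ¬T)
  step 1: ((¬F ∨ ¬(F ∧ T)) ∨ (F ∨ T)) ∧ ((((T ∧ F) ∨ (T ∨ F)) ∧ (¬F ∨ (T ∨ T))) ∨ ¬T)
  step 2: ((T ∨ ¬(F ∧ T)) ∨ (F ∨ T)) ∧ ((((T ∧ F) ∨ (T ∨ F)) ∧ (¬F ∨ (T ∨ T))) ∨ ¬T)
  step 3: (T ∨ (F ∨ T)) ∧ ((((T ∧ F) ∨ (T ∨ F)) ∧ (¬F ∨ (T ∨ T))) ∨ ¬T)
  step 4: T ∧ ((((T ∧ F) ∨ (T ∨ F)) ∧ (¬F ∨ (T ∨ T))) ∨ ¬T)
  step 5: (((T ∧ F) ∨ (T ∨ F)) ∧ (¬F ∨ (T ∨ T))) ∨ ¬T
  step 6: ((F ∨ (T ∨ F)) ∧ (¬F ∨ (T ∨ T))) ∨ ¬T
  step 7: ((T ∨ F) ∧ (¬F ∨ (T ∨ T))) ∨ ¬T
  step 8: (T ∧ (¬F ∨ (T ∨ T))) ∨ ¬T
  step 9: (¬F ∨ (T ∨ T)) ∨ ¬T
  step 10: (T ∨ (T ∨ T)) ∨ ¬T
  step 11: T ∨ ¬T
  step 12: T

Answer: normal form = T  (in 12 steps)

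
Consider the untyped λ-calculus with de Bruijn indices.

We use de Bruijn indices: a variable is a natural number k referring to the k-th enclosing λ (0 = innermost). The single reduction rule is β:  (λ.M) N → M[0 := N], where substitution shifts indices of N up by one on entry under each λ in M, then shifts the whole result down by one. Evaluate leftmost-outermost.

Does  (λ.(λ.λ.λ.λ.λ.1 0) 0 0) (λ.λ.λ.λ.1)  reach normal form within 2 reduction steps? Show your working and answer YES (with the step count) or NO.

Answer: NO — after 2 steps the term is (λ.λ.λ.λ.1 0) (λ.λ.λ.λ.1), not yet normal

Derivation:
  start: (λ.(λ.λ.λ.λ.λ.1 0) 0 0) (λ.λ.λ.λ.1)
  →1  (λ.λ.λ.λ.λ.1 0) (λ.λ.λ.λ.1) (λ.λ.λ.λ.1)
  →2  (λ.λ.λ.λ.1 0) (λ.λ.λ.λ.1)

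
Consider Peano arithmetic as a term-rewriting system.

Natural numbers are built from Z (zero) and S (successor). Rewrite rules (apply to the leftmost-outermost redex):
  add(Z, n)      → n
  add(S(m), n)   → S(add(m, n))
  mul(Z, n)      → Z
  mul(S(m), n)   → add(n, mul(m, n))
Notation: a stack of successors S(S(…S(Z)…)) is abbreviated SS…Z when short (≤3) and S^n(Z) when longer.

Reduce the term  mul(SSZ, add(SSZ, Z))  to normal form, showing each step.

  start: mul(SSZ, add(SSZ, Z))
  [1] add(add(SSZ, Z), mul(SZ, add(SSZ, Z)))
  [2] add(S(add(SZ, Z)), mul(SZ, add(SSZ, Z)))
  [3] S(add(add(SZ, Z), mul(SZ, add(SSZ, Z))))
  [4] S(add(S(add(Z, Z)), mul(SZ, add(SSZ, Z))))
  [5] S(S(add(add(Z, Z), mul(SZ, add(SSZ, Z)))))
  [6] S(S(add(Z, mul(SZ, add(SSZ, Z)))))
  [7] S(S(mul(SZ, add(SSZ, Z))))
  [8] S(S(add(add(SSZ, Z), mul(Z, add(SSZ, Z)))))
  [9] S(S(add(S(add(SZ, Z)), mul(Z, add(SSZ, Z)))))
  [10] S(S(S(add(add(SZ, Z), mul(Z, add(SSZ, Z))))))
  [11] S(S(S(add(S(add(Z, Z)), mul(Z, add(SSZ, Z))))))
  [12] S(S(S(S(add(add(Z, Z), mul(Z, add(SSZ, Z)))))))
  [13] S(S(S(S(add(Z, mul(Z, add(SSZ, Z)))))))
  [14] S(S(S(S(mul(Z, add(SSZ, Z))))))
  [15] S^4(Z)

Answer: normal form = S^4(Z)  (in 15 steps)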